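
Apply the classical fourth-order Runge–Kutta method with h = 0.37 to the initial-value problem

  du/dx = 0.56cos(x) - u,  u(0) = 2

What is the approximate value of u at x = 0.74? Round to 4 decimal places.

1.2163

RK4: k1 = f(x_n, u_n); k2 = f(x_n + h/2, u_n + (h/2)·k1); k3 = f(x_n + h/2, u_n + (h/2)·k2); k4 = f(x_n + h, u_n + h·k3); u_{n+1} = u_n + (h/6)·(k1 + 2k2 + 2k3 + k4).
x=0.000000, u=2.000000:
  k1 = f(0.000000, 2.000000) = -1.440000
  k2 = f(0.185000, 1.733600) = -1.183156
  k3 = f(0.185000, 1.781116) = -1.230672
  k4 = f(0.370000, 1.544651) = -1.022548
  u ← 2.000000 + (0.37/6)·(k1 + 2k2 + 2k3 + k4) = 1.550437
x=0.370000, u=1.550437:
  k1 = f(0.370000, 1.550437) = -1.028334
  k2 = f(0.555000, 1.360196) = -0.884251
  k3 = f(0.555000, 1.386851) = -0.910907
  k4 = f(0.740000, 1.213402) = -0.799860
  u ← 1.550437 + (0.37/6)·(k1 + 2k2 + 2k3 + k4) = 1.216296
u(0.74) ≈ 1.2163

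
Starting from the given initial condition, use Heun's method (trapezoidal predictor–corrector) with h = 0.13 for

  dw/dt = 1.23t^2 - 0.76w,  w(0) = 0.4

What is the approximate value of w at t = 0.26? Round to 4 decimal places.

0.3362

Heun: k1 = f(t_n, w_n); k2 = f(t_n + h, w_n + h·k1); w_{n+1} = w_n + (h/2)·(k1 + k2).
t=0.000000, w=0.400000:
  k1 = f(0.000000, 0.400000) = -0.304000
  k2 = f(0.130000, 0.360480) = -0.253178
  w ← 0.400000 + (0.13/2)·(-0.304000 + (-0.253178)) = 0.363783
t=0.130000, w=0.363783:
  k1 = f(0.130000, 0.363783) = -0.255688
  k2 = f(0.260000, 0.330544) = -0.168065
  w ← 0.363783 + (0.13/2)·(-0.255688 + (-0.168065)) = 0.336239
w(0.26) ≈ 0.3362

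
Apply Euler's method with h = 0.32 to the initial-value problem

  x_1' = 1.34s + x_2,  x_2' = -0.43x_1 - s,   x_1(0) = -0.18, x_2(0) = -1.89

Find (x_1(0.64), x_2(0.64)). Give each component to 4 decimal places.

-1.2445, -1.8596

Euler on (x_1,x_2): x_1_{n+1} = x_1_n + h·x_1', x_2_{n+1} = x_2_n + h·x_2'.
0.000000: (-0.180000, -1.890000); f=(-1.890000, 0.077400) → (-0.784800, -1.865232)
0.320000: (-0.784800, -1.865232); f=(-1.436432, 0.017464) → (-1.244458, -1.859644)
(x_1(0.64), x_2(0.64)) ≈ (-1.2445, -1.8596)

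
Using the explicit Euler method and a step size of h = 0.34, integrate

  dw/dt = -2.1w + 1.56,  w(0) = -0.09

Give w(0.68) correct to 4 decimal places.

Euler: w_{n+1} = w_n + h·f(t_n, w_n).
t=0.000000, w=-0.090000: f=1.749000 → w ← -0.090000 + 0.34·1.749000 = 0.504660
t=0.340000, w=0.504660: f=0.500214 → w ← 0.504660 + 0.34·0.500214 = 0.674733
w(0.68) ≈ 0.6747

0.6747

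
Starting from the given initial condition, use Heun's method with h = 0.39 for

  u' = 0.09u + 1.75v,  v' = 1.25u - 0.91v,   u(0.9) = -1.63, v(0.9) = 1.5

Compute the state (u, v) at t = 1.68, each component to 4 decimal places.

Heun on (u,v): k1 = f(t_n, state_n); k2 = f(t_n + h, state_n + h·k1); state_{n+1} = state_n + (h/2)·(k1 + k2).
0.900000: (-1.630000, 1.500000)
  k1 = (2.478300, -3.402500)
  predictor → (-0.663463, 0.173025)
  k2 = (0.243082, -0.986781)
  → (-1.099330, 0.644090)
1.290000: (-1.099330, 0.644090)
  k1 = (1.028218, -1.960285)
  predictor → (-0.698325, -0.120421)
  k2 = (-0.273586, -0.763324)
  → (-0.952177, 0.112986)
(u(1.68), v(1.68)) ≈ (-0.9522, 0.1130)

-0.9522, 0.1130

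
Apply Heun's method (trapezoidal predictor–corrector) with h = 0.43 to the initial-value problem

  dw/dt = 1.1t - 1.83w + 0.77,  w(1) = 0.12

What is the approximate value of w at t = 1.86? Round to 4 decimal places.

1.0537

Heun: k1 = f(t_n, w_n); k2 = f(t_n + h, w_n + h·k1); w_{n+1} = w_n + (h/2)·(k1 + k2).
t=1.000000, w=0.120000:
  k1 = f(1.000000, 0.120000) = 1.650400
  k2 = f(1.430000, 0.829672) = 0.824700
  w ← 0.120000 + (0.43/2)·(1.650400 + 0.824700) = 0.652147
t=1.430000, w=0.652147:
  k1 = f(1.430000, 0.652147) = 1.149572
  k2 = f(1.860000, 1.146462) = 0.717974
  w ← 0.652147 + (0.43/2)·(1.149572 + 0.717974) = 1.053669
w(1.86) ≈ 1.0537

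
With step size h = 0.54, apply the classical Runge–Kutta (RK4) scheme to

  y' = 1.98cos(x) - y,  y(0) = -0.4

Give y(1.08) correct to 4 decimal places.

0.8663

RK4: k1 = f(x_n, y_n); k2 = f(x_n + h/2, y_n + (h/2)·k1); k3 = f(x_n + h/2, y_n + (h/2)·k2); k4 = f(x_n + h, y_n + h·k3); y_{n+1} = y_n + (h/6)·(k1 + 2k2 + 2k3 + k4).
x=0.000000, y=-0.400000:
  k1 = f(0.000000, -0.400000) = 2.380000
  k2 = f(0.270000, 0.242600) = 1.665666
  k3 = f(0.270000, 0.049730) = 1.858536
  k4 = f(0.540000, 0.603610) = 1.094654
  y ← -0.400000 + (0.54/6)·(k1 + 2k2 + 2k3 + k4) = 0.547075
x=0.540000, y=0.547075:
  k1 = f(0.540000, 0.547075) = 1.151188
  k2 = f(0.810000, 0.857896) = 0.507311
  k3 = f(0.810000, 0.684049) = 0.681158
  k4 = f(1.080000, 0.914900) = 0.018330
  y ← 0.547075 + (0.54/6)·(k1 + 2k2 + 2k3 + k4) = 0.866256
y(1.08) ≈ 0.8663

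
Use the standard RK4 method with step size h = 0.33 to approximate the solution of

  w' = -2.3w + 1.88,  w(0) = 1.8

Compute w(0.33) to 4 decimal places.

RK4: k1 = f(t_n, w_n); k2 = f(t_n + h/2, w_n + (h/2)·k1); k3 = f(t_n + h/2, w_n + (h/2)·k2); k4 = f(t_n + h, w_n + h·k3); w_{n+1} = w_n + (h/6)·(k1 + 2k2 + 2k3 + k4).
t=0.000000, w=1.800000:
  k1 = f(0.000000, 1.800000) = -2.260000
  k2 = f(0.165000, 1.427100) = -1.402330
  k3 = f(0.165000, 1.568616) = -1.727816
  k4 = f(0.330000, 1.229821) = -0.948588
  w ← 1.800000 + (0.33/6)·(k1 + 2k2 + 2k3 + k4) = 1.279212
w(0.33) ≈ 1.2792

1.2792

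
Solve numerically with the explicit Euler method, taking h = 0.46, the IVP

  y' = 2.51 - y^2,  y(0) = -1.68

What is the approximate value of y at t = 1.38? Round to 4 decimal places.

-3.2688

Euler: y_{n+1} = y_n + h·f(t_n, y_n).
t=0.000000, y=-1.680000: f=-0.312400 → y ← -1.680000 + 0.46·(-0.312400) = -1.823704
t=0.460000, y=-1.823704: f=-0.815896 → y ← -1.823704 + 0.46·(-0.815896) = -2.199016
t=0.920000, y=-2.199016: f=-2.325673 → y ← -2.199016 + 0.46·(-2.325673) = -3.268826
y(1.38) ≈ -3.2688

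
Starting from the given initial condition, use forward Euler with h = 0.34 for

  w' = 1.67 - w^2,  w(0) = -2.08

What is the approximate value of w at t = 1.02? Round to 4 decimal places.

-14.9394

Euler: w_{n+1} = w_n + h·f(t_n, w_n).
t=0.000000, w=-2.080000: f=-2.656400 → w ← -2.080000 + 0.34·(-2.656400) = -2.983176
t=0.340000, w=-2.983176: f=-7.229339 → w ← -2.983176 + 0.34·(-7.229339) = -5.441151
t=0.680000, w=-5.441151: f=-27.936127 → w ← -5.441151 + 0.34·(-27.936127) = -14.939435
w(1.02) ≈ -14.9394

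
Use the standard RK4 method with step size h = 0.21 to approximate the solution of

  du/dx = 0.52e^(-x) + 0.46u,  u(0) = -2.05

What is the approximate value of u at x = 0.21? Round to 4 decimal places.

RK4: k1 = f(x_n, u_n); k2 = f(x_n + h/2, u_n + (h/2)·k1); k3 = f(x_n + h/2, u_n + (h/2)·k2); k4 = f(x_n + h, u_n + h·k3); u_{n+1} = u_n + (h/6)·(k1 + 2k2 + 2k3 + k4).
x=0.000000, u=-2.050000:
  k1 = f(0.000000, -2.050000) = -0.423000
  k2 = f(0.105000, -2.094415) = -0.495262
  k3 = f(0.105000, -2.102003) = -0.498752
  k4 = f(0.210000, -2.154738) = -0.569676
  u ← -2.050000 + (0.21/6)·(k1 + 2k2 + 2k3 + k4) = -2.154325
u(0.21) ≈ -2.1543

-2.1543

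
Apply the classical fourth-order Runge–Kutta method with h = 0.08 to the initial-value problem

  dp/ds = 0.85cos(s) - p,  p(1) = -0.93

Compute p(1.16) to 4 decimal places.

RK4: k1 = f(s_n, p_n); k2 = f(s_n + h/2, p_n + (h/2)·k1); k3 = f(s_n + h/2, p_n + (h/2)·k2); k4 = f(s_n + h, p_n + h·k3); p_{n+1} = p_n + (h/6)·(k1 + 2k2 + 2k3 + k4).
s=1.000000, p=-0.930000:
  k1 = f(1.000000, -0.930000) = 1.389257
  k2 = f(1.040000, -0.874430) = 1.304717
  k3 = f(1.040000, -0.877811) = 1.308099
  k4 = f(1.080000, -0.825352) = 1.225981
  p ← -0.930000 + (0.08/6)·(k1 + 2k2 + 2k3 + k4) = -0.825455
s=1.080000, p=-0.825455:
  k1 = f(1.080000, -0.825455) = 1.226084
  k2 = f(1.120000, -0.776412) = 1.146742
  k3 = f(1.120000, -0.779585) = 1.149915
  k4 = f(1.160000, -0.733462) = 1.072900
  p ← -0.825455 + (0.08/6)·(k1 + 2k2 + 2k3 + k4) = -0.733558
p(1.16) ≈ -0.7336

-0.7336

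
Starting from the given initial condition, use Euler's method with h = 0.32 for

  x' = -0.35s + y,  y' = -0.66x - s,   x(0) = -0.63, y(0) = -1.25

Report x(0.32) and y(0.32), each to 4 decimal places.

-1.0300, -1.1169

Euler on (x,y): x_{n+1} = x_n + h·x', y_{n+1} = y_n + h·y'.
0.000000: (-0.630000, -1.250000); f=(-1.250000, 0.415800) → (-1.030000, -1.116944)
(x(0.32), y(0.32)) ≈ (-1.0300, -1.1169)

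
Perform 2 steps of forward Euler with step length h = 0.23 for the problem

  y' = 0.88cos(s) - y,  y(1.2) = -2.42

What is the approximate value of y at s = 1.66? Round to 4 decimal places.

Euler: y_{n+1} = y_n + h·f(s_n, y_n).
s=1.200000, y=-2.420000: f=2.738875 → y ← -2.420000 + 0.23·2.738875 = -1.790059
s=1.430000, y=-1.790059: f=1.913551 → y ← -1.790059 + 0.23·1.913551 = -1.349942
y(1.66) ≈ -1.3499

-1.3499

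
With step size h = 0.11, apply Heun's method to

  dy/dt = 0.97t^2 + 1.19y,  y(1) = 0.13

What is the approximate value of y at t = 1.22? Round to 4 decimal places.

0.4662

Heun: k1 = f(t_n, y_n); k2 = f(t_n + h, y_n + h·k1); y_{n+1} = y_n + (h/2)·(k1 + k2).
t=1.000000, y=0.130000:
  k1 = f(1.000000, 0.130000) = 1.124700
  k2 = f(1.110000, 0.253717) = 1.497060
  y ← 0.130000 + (0.11/2)·(1.124700 + 1.497060) = 0.274197
t=1.110000, y=0.274197:
  k1 = f(1.110000, 0.274197) = 1.521431
  k2 = f(1.220000, 0.441554) = 1.969198
  y ← 0.274197 + (0.11/2)·(1.521431 + 1.969198) = 0.466181
y(1.22) ≈ 0.4662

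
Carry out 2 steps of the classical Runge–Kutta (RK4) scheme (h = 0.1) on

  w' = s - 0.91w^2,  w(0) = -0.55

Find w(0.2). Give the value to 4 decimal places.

-0.5897

RK4: k1 = f(s_n, w_n); k2 = f(s_n + h/2, w_n + (h/2)·k1); k3 = f(s_n + h/2, w_n + (h/2)·k2); k4 = f(s_n + h, w_n + h·k3); w_{n+1} = w_n + (h/6)·(k1 + 2k2 + 2k3 + k4).
s=0.000000, w=-0.550000:
  k1 = f(0.000000, -0.550000) = -0.275275
  k2 = f(0.050000, -0.563764) = -0.239225
  k3 = f(0.050000, -0.561961) = -0.237378
  k4 = f(0.100000, -0.573738) = -0.199549
  w ← -0.550000 + (0.1/6)·(k1 + 2k2 + 2k3 + k4) = -0.573801
s=0.100000, w=-0.573801:
  k1 = f(0.100000, -0.573801) = -0.199615
  k2 = f(0.150000, -0.583781) = -0.160129
  k3 = f(0.150000, -0.581807) = -0.158034
  k4 = f(0.200000, -0.589604) = -0.116346
  w ← -0.573801 + (0.1/6)·(k1 + 2k2 + 2k3 + k4) = -0.589672
w(0.2) ≈ -0.5897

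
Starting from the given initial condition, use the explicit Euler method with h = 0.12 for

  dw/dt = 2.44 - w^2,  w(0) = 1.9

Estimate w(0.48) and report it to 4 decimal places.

Euler: w_{n+1} = w_n + h·f(t_n, w_n).
t=0.000000, w=1.900000: f=-1.170000 → w ← 1.900000 + 0.12·(-1.170000) = 1.759600
t=0.120000, w=1.759600: f=-0.656192 → w ← 1.759600 + 0.12·(-0.656192) = 1.680857
t=0.240000, w=1.680857: f=-0.385280 → w ← 1.680857 + 0.12·(-0.385280) = 1.634623
t=0.360000, w=1.634623: f=-0.231993 → w ← 1.634623 + 0.12·(-0.231993) = 1.606784
w(0.48) ≈ 1.6068

1.6068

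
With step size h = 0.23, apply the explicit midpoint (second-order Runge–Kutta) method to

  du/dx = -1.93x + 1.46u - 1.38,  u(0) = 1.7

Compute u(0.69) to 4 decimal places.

Midpoint: k1 = f(x_n, u_n); k2 = f(x_n + h/2, u_n + (h/2)·k1); u_{n+1} = u_n + h·k2.
x=0.000000, u=1.700000:
  k1 = f(0.000000, 1.700000) = 1.102000
  k2 = f(0.115000, 1.826730) = 1.065076
  u ← 1.700000 + 0.23·1.065076 = 1.944967
x=0.230000, u=1.944967:
  k1 = f(0.230000, 1.944967) = 1.015752
  k2 = f(0.345000, 2.061779) = 0.964347
  u ← 1.944967 + 0.23·0.964347 = 2.166767
x=0.460000, u=2.166767:
  k1 = f(0.460000, 2.166767) = 0.895680
  k2 = f(0.575000, 2.269771) = 0.824115
  u ← 2.166767 + 0.23·0.824115 = 2.356314
u(0.69) ≈ 2.3563

2.3563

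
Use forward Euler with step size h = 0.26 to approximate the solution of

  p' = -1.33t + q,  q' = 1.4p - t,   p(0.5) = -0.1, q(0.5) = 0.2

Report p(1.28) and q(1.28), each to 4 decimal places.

-0.8912, -0.6825

Euler on (p,q): p_{n+1} = p_n + h·p', q_{n+1} = q_n + h·q'.
0.500000: (-0.100000, 0.200000); f=(-0.465000, -0.640000) → (-0.220900, 0.033600)
0.760000: (-0.220900, 0.033600); f=(-0.977200, -1.069260) → (-0.474972, -0.244408)
1.020000: (-0.474972, -0.244408); f=(-1.601008, -1.684961) → (-0.891234, -0.682497)
(p(1.28), q(1.28)) ≈ (-0.8912, -0.6825)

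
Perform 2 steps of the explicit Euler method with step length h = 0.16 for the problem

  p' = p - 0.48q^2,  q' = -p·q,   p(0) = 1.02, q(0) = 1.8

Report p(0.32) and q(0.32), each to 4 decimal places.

0.9096, 1.2811

Euler on (p,q): p_{n+1} = p_n + h·p', q_{n+1} = q_n + h·q'.
0.000000: (1.020000, 1.800000); f=(-0.535200, -1.836000) → (0.934368, 1.506240)
0.160000: (0.934368, 1.506240); f=(-0.154636, -1.407382) → (0.909626, 1.281059)
(p(0.32), q(0.32)) ≈ (0.9096, 1.2811)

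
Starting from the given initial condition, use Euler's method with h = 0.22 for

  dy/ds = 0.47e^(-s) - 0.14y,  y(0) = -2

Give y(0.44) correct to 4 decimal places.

-1.6955

Euler: y_{n+1} = y_n + h·f(s_n, y_n).
s=0.000000, y=-2.000000: f=0.750000 → y ← -2.000000 + 0.22·0.750000 = -1.835000
s=0.220000, y=-1.835000: f=0.634084 → y ← -1.835000 + 0.22·0.634084 = -1.695502
y(0.44) ≈ -1.6955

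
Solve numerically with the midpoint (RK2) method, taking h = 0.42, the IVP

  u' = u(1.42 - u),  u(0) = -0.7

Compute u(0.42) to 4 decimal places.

Midpoint: k1 = f(x_n, u_n); k2 = f(x_n + h/2, u_n + (h/2)·k1); u_{n+1} = u_n + h·k2.
x=0.000000, u=-0.700000:
  k1 = f(0.000000, -0.700000) = -1.484000
  k2 = f(0.210000, -1.011640) = -2.459944
  u ← -0.700000 + 0.42·(-2.459944) = -1.733177
u(0.42) ≈ -1.7332

-1.7332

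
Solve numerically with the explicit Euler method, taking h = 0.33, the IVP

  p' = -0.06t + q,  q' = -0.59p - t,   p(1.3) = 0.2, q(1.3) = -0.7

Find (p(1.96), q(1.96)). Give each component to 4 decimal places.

-0.4744, -1.6948

Euler on (p,q): p_{n+1} = p_n + h·p', q_{n+1} = q_n + h·q'.
1.300000: (0.200000, -0.700000); f=(-0.778000, -1.418000) → (-0.056740, -1.167940)
1.630000: (-0.056740, -1.167940); f=(-1.265740, -1.596523) → (-0.474434, -1.694793)
(p(1.96), q(1.96)) ≈ (-0.4744, -1.6948)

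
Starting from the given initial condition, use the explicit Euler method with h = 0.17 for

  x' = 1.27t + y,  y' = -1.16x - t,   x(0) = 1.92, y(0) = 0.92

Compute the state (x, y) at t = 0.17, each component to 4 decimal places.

2.0764, 0.5414

Euler on (x,y): x_{n+1} = x_n + h·x', y_{n+1} = y_n + h·y'.
0.000000: (1.920000, 0.920000); f=(0.920000, -2.227200) → (2.076400, 0.541376)
(x(0.17), y(0.17)) ≈ (2.0764, 0.5414)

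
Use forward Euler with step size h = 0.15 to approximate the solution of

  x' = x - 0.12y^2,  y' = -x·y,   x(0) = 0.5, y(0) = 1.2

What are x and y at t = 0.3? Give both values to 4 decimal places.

Euler on (x,y): x_{n+1} = x_n + h·x', y_{n+1} = y_n + h·y'.
0.000000: (0.500000, 1.200000); f=(0.327200, -0.600000) → (0.549080, 1.110000)
0.150000: (0.549080, 1.110000); f=(0.401228, -0.609479) → (0.609264, 1.018578)
(x(0.3), y(0.3)) ≈ (0.6093, 1.0186)

0.6093, 1.0186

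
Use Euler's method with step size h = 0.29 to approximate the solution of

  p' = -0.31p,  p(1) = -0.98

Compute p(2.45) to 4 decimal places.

Euler: p_{n+1} = p_n + h·f(t_n, p_n).
t=1.000000, p=-0.980000: f=0.303800 → p ← -0.980000 + 0.29·0.303800 = -0.891898
t=1.290000, p=-0.891898: f=0.276488 → p ← -0.891898 + 0.29·0.276488 = -0.811716
t=1.580000, p=-0.811716: f=0.251632 → p ← -0.811716 + 0.29·0.251632 = -0.738743
t=1.870000, p=-0.738743: f=0.229010 → p ← -0.738743 + 0.29·0.229010 = -0.672330
t=2.160000, p=-0.672330: f=0.208422 → p ← -0.672330 + 0.29·0.208422 = -0.611888
p(2.45) ≈ -0.6119

-0.6119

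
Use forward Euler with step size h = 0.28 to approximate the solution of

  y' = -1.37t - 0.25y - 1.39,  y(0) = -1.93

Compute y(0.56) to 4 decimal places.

-2.5278

Euler: y_{n+1} = y_n + h·f(t_n, y_n).
t=0.000000, y=-1.930000: f=-0.907500 → y ← -1.930000 + 0.28·(-0.907500) = -2.184100
t=0.280000, y=-2.184100: f=-1.227575 → y ← -2.184100 + 0.28·(-1.227575) = -2.527821
y(0.56) ≈ -2.5278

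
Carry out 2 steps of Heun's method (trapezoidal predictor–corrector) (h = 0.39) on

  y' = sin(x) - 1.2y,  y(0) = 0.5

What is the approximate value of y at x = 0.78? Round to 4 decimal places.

Heun: k1 = f(x_n, y_n); k2 = f(x_n + h, y_n + h·k1); y_{n+1} = y_n + (h/2)·(k1 + k2).
x=0.000000, y=0.500000:
  k1 = f(0.000000, 0.500000) = -0.600000
  k2 = f(0.390000, 0.266000) = 0.060988
  y ← 0.500000 + (0.39/2)·(-0.600000 + 0.060988) = 0.394893
x=0.390000, y=0.394893:
  k1 = f(0.390000, 0.394893) = -0.093683
  k2 = f(0.780000, 0.358356) = 0.273252
  y ← 0.394893 + (0.39/2)·(-0.093683 + 0.273252) = 0.429909
y(0.78) ≈ 0.4299

0.4299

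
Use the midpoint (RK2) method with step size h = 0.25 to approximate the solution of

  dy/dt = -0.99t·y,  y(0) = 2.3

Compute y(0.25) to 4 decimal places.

Midpoint: k1 = f(t_n, y_n); k2 = f(t_n + h/2, y_n + (h/2)·k1); y_{n+1} = y_n + h·k2.
t=0.000000, y=2.300000:
  k1 = f(0.000000, 2.300000) = 0.000000
  k2 = f(0.125000, 2.300000) = -0.284625
  y ← 2.300000 + 0.25·(-0.284625) = 2.228844
y(0.25) ≈ 2.2288

2.2288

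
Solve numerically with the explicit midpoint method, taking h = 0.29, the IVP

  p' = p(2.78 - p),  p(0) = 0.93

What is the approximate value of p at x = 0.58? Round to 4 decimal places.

Midpoint: k1 = f(x_n, p_n); k2 = f(x_n + h/2, p_n + (h/2)·k1); p_{n+1} = p_n + h·k2.
x=0.000000, p=0.930000:
  k1 = f(0.000000, 0.930000) = 1.720500
  k2 = f(0.145000, 1.179472) = 1.887778
  p ← 0.930000 + 0.29·1.887778 = 1.477456
x=0.290000, p=1.477456:
  k1 = f(0.290000, 1.477456) = 1.924452
  k2 = f(0.435000, 1.756501) = 1.797777
  p ← 1.477456 + 0.29·1.797777 = 1.998811
p(0.58) ≈ 1.9988

1.9988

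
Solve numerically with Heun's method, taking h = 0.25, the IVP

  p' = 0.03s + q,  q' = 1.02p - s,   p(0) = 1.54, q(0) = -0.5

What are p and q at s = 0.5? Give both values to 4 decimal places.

1.4681, 0.1207

Heun on (p,q): k1 = f(s_n, state_n); k2 = f(s_n + h, state_n + h·k1); state_{n+1} = state_n + (h/2)·(k1 + k2).
0.000000: (1.540000, -0.500000)
  k1 = (-0.500000, 1.570800)
  predictor → (1.415000, -0.107300)
  k2 = (-0.099800, 1.193300)
  → (1.465025, -0.154487)
0.250000: (1.465025, -0.154487)
  k1 = (-0.146987, 1.244325)
  predictor → (1.428278, 0.156594)
  k2 = (0.171594, 0.956844)
  → (1.468101, 0.120659)
(p(0.5), q(0.5)) ≈ (1.4681, 0.1207)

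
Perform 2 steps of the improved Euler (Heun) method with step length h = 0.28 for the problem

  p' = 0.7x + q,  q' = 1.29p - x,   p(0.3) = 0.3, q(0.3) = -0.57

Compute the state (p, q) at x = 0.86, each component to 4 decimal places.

Heun on (p,q): k1 = f(x_n, state_n); k2 = f(x_n + h, state_n + h·k1); state_{n+1} = state_n + (h/2)·(k1 + k2).
0.300000: (0.300000, -0.570000)
  k1 = (-0.360000, 0.087000)
  predictor → (0.199200, -0.545640)
  k2 = (-0.139640, -0.323032)
  → (0.230050, -0.603044)
0.580000: (0.230050, -0.603044)
  k1 = (-0.197044, -0.283235)
  predictor → (0.174878, -0.682350)
  k2 = (-0.080350, -0.634407)
  → (0.191215, -0.731514)
(p(0.86), q(0.86)) ≈ (0.1912, -0.7315)

0.1912, -0.7315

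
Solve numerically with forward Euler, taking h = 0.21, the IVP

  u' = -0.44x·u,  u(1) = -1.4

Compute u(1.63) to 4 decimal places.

Euler: u_{n+1} = u_n + h·f(x_n, u_n).
x=1.000000, u=-1.400000: f=0.616000 → u ← -1.400000 + 0.21·0.616000 = -1.270640
x=1.210000, u=-1.270640: f=0.676489 → u ← -1.270640 + 0.21·0.676489 = -1.128577
x=1.420000, u=-1.128577: f=0.705135 → u ← -1.128577 + 0.21·0.705135 = -0.980499
u(1.63) ≈ -0.9805

-0.9805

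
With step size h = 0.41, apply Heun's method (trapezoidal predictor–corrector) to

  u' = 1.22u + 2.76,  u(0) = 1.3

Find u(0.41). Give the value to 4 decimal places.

Heun: k1 = f(s_n, u_n); k2 = f(s_n + h, u_n + h·k1); u_{n+1} = u_n + (h/2)·(k1 + k2).
s=0.000000, u=1.300000:
  k1 = f(0.000000, 1.300000) = 4.346000
  k2 = f(0.410000, 3.081860) = 6.519869
  u ← 1.300000 + (0.41/2)·(4.346000 + 6.519869) = 3.527503
u(0.41) ≈ 3.5275

3.5275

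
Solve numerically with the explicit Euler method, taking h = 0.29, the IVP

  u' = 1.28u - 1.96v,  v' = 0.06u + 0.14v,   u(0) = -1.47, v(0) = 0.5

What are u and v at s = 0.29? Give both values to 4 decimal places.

Euler on (u,v): u_{n+1} = u_n + h·u', v_{n+1} = v_n + h·v'.
0.000000: (-1.470000, 0.500000); f=(-2.861600, -0.018200) → (-2.299864, 0.494722)
(u(0.29), v(0.29)) ≈ (-2.2999, 0.4947)

-2.2999, 0.4947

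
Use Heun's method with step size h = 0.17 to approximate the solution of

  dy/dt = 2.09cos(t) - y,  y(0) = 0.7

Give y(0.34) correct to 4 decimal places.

1.0843

Heun: k1 = f(t_n, y_n); k2 = f(t_n + h, y_n + h·k1); y_{n+1} = y_n + (h/2)·(k1 + k2).
t=0.000000, y=0.700000:
  k1 = f(0.000000, 0.700000) = 1.390000
  k2 = f(0.170000, 0.936300) = 1.123572
  y ← 0.700000 + (0.17/2)·(1.390000 + 1.123572) = 0.913654
t=0.170000, y=0.913654:
  k1 = f(0.170000, 0.913654) = 1.146219
  k2 = f(0.340000, 1.108511) = 0.861846
  y ← 0.913654 + (0.17/2)·(1.146219 + 0.861846) = 1.084339
y(0.34) ≈ 1.0843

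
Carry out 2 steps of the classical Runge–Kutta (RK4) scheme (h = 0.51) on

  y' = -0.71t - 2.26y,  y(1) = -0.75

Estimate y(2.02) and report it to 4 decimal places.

RK4: k1 = f(t_n, y_n); k2 = f(t_n + h/2, y_n + (h/2)·k1); k3 = f(t_n + h/2, y_n + (h/2)·k2); k4 = f(t_n + h, y_n + h·k3); y_{n+1} = y_n + (h/6)·(k1 + 2k2 + 2k3 + k4).
t=1.000000, y=-0.750000:
  k1 = f(1.000000, -0.750000) = 0.985000
  k2 = f(1.255000, -0.498825) = 0.236295
  k3 = f(1.255000, -0.689745) = 0.667773
  k4 = f(1.510000, -0.409436) = -0.146776
  y ← -0.750000 + (0.51/6)·(k1 + 2k2 + 2k3 + k4) = -0.525059
t=1.510000, y=-0.525059:
  k1 = f(1.510000, -0.525059) = 0.114534
  k2 = f(1.765000, -0.495853) = -0.132522
  k3 = f(1.765000, -0.558852) = 0.009857
  k4 = f(2.020000, -0.520033) = -0.258926
  y ← -0.525059 + (0.51/6)·(k1 + 2k2 + 2k3 + k4) = -0.558186
y(2.02) ≈ -0.5582

-0.5582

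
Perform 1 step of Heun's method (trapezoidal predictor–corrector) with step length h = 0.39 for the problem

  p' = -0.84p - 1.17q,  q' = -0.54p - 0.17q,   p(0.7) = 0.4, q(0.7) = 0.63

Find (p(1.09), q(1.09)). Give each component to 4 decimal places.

Heun on (p,q): k1 = f(t_n, state_n); k2 = f(t_n + h, state_n + h·k1); state_{n+1} = state_n + (h/2)·(k1 + k2).
0.700000: (0.400000, 0.630000)
  k1 = (-1.073100, -0.323100)
  predictor → (-0.018509, 0.503991)
  k2 = (-0.574122, -0.075684)
  → (0.078792, 0.552237)
(p(1.09), q(1.09)) ≈ (0.0788, 0.5522)

0.0788, 0.5522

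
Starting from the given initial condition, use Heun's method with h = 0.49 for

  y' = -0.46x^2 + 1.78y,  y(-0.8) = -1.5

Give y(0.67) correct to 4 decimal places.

-17.9959

Heun: k1 = f(x_n, y_n); k2 = f(x_n + h, y_n + h·k1); y_{n+1} = y_n + (h/2)·(k1 + k2).
x=-0.800000, y=-1.500000:
  k1 = f(-0.800000, -1.500000) = -2.964400
  k2 = f(-0.310000, -2.952556) = -5.299756
  y ← -1.500000 + (0.49/2)·(-2.964400 + (-5.299756)) = -3.524718
x=-0.310000, y=-3.524718:
  k1 = f(-0.310000, -3.524718) = -6.318204
  k2 = f(0.180000, -6.620638) = -11.799640
  y ← -3.524718 + (0.49/2)·(-6.318204 + (-11.799640)) = -7.963590
x=0.180000, y=-7.963590:
  k1 = f(0.180000, -7.963590) = -14.190094
  k2 = f(0.670000, -14.916736) = -26.758284
  y ← -7.963590 + (0.49/2)·(-14.190094 + (-26.758284)) = -17.995943
y(0.67) ≈ -17.9959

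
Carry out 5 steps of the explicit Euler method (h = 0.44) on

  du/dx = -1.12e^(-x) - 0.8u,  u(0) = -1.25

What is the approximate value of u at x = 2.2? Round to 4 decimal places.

Euler: u_{n+1} = u_n + h·f(x_n, u_n).
x=0.000000, u=-1.250000: f=-0.120000 → u ← -1.250000 + 0.44·(-0.120000) = -1.302800
x=0.440000, u=-1.302800: f=0.320919 → u ← -1.302800 + 0.44·0.320919 = -1.161596
x=0.880000, u=-1.161596: f=0.464720 → u ← -1.161596 + 0.44·0.464720 = -0.957119
x=1.320000, u=-0.957119: f=0.466504 → u ← -0.957119 + 0.44·0.466504 = -0.751857
x=1.760000, u=-0.751857: f=0.408796 → u ← -0.751857 + 0.44·0.408796 = -0.571987
u(2.2) ≈ -0.5720

-0.5720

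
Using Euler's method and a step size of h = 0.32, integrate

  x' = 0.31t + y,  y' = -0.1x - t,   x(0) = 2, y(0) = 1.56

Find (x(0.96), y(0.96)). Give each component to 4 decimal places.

Euler on (x,y): x_{n+1} = x_n + h·x', y_{n+1} = y_n + h·y'.
0.000000: (2.000000, 1.560000); f=(1.560000, -0.200000) → (2.499200, 1.496000)
0.320000: (2.499200, 1.496000); f=(1.595200, -0.569920) → (3.009664, 1.313626)
0.640000: (3.009664, 1.313626); f=(1.512026, -0.940966) → (3.493512, 1.012516)
(x(0.96), y(0.96)) ≈ (3.4935, 1.0125)

3.4935, 1.0125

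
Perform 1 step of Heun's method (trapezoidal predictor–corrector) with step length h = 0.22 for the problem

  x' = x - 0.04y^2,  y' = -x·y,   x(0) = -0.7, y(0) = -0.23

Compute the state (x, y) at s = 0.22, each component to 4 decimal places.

Heun on (x,y): k1 = f(s_n, state_n); k2 = f(s_n + h, state_n + h·k1); state_{n+1} = state_n + (h/2)·(k1 + k2).
0.000000: (-0.700000, -0.230000)
  k1 = (-0.702116, -0.161000)
  predictor → (-0.854466, -0.265420)
  k2 = (-0.857283, -0.226792)
  → (-0.871534, -0.272657)
(x(0.22), y(0.22)) ≈ (-0.8715, -0.2727)

-0.8715, -0.2727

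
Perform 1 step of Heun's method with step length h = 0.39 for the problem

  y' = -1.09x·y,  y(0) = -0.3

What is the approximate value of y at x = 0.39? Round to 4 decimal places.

-0.2751

Heun: k1 = f(x_n, y_n); k2 = f(x_n + h, y_n + h·k1); y_{n+1} = y_n + (h/2)·(k1 + k2).
x=0.000000, y=-0.300000:
  k1 = f(0.000000, -0.300000) = 0.000000
  k2 = f(0.390000, -0.300000) = 0.127530
  y ← -0.300000 + (0.39/2)·(0.000000 + 0.127530) = -0.275132
y(0.39) ≈ -0.2751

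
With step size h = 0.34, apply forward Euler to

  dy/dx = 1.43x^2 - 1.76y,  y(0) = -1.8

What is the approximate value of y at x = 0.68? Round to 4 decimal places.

Euler: y_{n+1} = y_n + h·f(x_n, y_n).
x=0.000000, y=-1.800000: f=3.168000 → y ← -1.800000 + 0.34·3.168000 = -0.722880
x=0.340000, y=-0.722880: f=1.437577 → y ← -0.722880 + 0.34·1.437577 = -0.234104
y(0.68) ≈ -0.2341

-0.2341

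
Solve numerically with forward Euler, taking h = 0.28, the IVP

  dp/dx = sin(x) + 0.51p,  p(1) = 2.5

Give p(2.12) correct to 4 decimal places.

5.5559

Euler: p_{n+1} = p_n + h·f(x_n, p_n).
x=1.000000, p=2.500000: f=2.116471 → p ← 2.500000 + 0.28·2.116471 = 3.092612
x=1.280000, p=3.092612: f=2.535248 → p ← 3.092612 + 0.28·2.535248 = 3.802481
x=1.560000, p=3.802481: f=2.939207 → p ← 3.802481 + 0.28·2.939207 = 4.625459
x=1.840000, p=4.625459: f=3.322967 → p ← 4.625459 + 0.28·3.322967 = 5.555890
p(2.12) ≈ 5.5559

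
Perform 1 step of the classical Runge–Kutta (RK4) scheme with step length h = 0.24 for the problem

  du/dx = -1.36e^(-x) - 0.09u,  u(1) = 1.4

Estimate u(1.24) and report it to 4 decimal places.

1.2645

RK4: k1 = f(x_n, u_n); k2 = f(x_n + h/2, u_n + (h/2)·k1); k3 = f(x_n + h/2, u_n + (h/2)·k2); k4 = f(x_n + h, u_n + h·k3); u_{n+1} = u_n + (h/6)·(k1 + 2k2 + 2k3 + k4).
x=1.000000, u=1.400000:
  k1 = f(1.000000, 1.400000) = -0.626316
  k2 = f(1.120000, 1.324842) = -0.562976
  k3 = f(1.120000, 1.332443) = -0.563660
  k4 = f(1.240000, 1.264722) = -0.507387
  u ← 1.400000 + (0.24/6)·(k1 + 2k2 + 2k3 + k4) = 1.264521
u(1.24) ≈ 1.2645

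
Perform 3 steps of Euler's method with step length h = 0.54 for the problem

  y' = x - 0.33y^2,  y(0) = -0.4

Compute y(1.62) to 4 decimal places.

0.4084

Euler: y_{n+1} = y_n + h·f(x_n, y_n).
x=0.000000, y=-0.400000: f=-0.052800 → y ← -0.400000 + 0.54·(-0.052800) = -0.428512
x=0.540000, y=-0.428512: f=0.479405 → y ← -0.428512 + 0.54·0.479405 = -0.169634
x=1.080000, y=-0.169634: f=1.070504 → y ← -0.169634 + 0.54·1.070504 = 0.408439
y(1.62) ≈ 0.4084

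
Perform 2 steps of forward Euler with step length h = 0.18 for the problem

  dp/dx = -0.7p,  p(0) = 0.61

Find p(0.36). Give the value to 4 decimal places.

0.4660

Euler: p_{n+1} = p_n + h·f(x_n, p_n).
x=0.000000, p=0.610000: f=-0.427000 → p ← 0.610000 + 0.18·(-0.427000) = 0.533140
x=0.180000, p=0.533140: f=-0.373198 → p ← 0.533140 + 0.18·(-0.373198) = 0.465964
p(0.36) ≈ 0.4660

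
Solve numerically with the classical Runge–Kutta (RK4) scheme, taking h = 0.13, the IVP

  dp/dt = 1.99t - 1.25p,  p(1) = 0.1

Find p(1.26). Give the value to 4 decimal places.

0.5745

RK4: k1 = f(t_n, p_n); k2 = f(t_n + h/2, p_n + (h/2)·k1); k3 = f(t_n + h/2, p_n + (h/2)·k2); k4 = f(t_n + h, p_n + h·k3); p_{n+1} = p_n + (h/6)·(k1 + 2k2 + 2k3 + k4).
t=1.000000, p=0.100000:
  k1 = f(1.000000, 0.100000) = 1.865000
  k2 = f(1.065000, 0.221225) = 1.842819
  k3 = f(1.065000, 0.219783) = 1.844621
  k4 = f(1.130000, 0.339801) = 1.823949
  p ← 0.100000 + (0.13/6)·(k1 + 2k2 + 2k3 + k4) = 0.339716
t=1.130000, p=0.339716:
  k1 = f(1.130000, 0.339716) = 1.824055
  k2 = f(1.195000, 0.458280) = 1.805200
  k3 = f(1.195000, 0.457054) = 1.806732
  k4 = f(1.260000, 0.574591) = 1.789161
  p ← 0.339716 + (0.13/6)·(k1 + 2k2 + 2k3 + k4) = 0.574520
p(1.26) ≈ 0.5745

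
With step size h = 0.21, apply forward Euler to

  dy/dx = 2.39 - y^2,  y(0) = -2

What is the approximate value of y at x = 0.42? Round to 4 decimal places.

Euler: y_{n+1} = y_n + h·f(x_n, y_n).
x=0.000000, y=-2.000000: f=-1.610000 → y ← -2.000000 + 0.21·(-1.610000) = -2.338100
x=0.210000, y=-2.338100: f=-3.076712 → y ← -2.338100 + 0.21·(-3.076712) = -2.984209
y(0.42) ≈ -2.9842

-2.9842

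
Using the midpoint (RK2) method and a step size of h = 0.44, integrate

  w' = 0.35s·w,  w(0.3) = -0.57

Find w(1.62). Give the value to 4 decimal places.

Midpoint: k1 = f(s_n, w_n); k2 = f(s_n + h/2, w_n + (h/2)·k1); w_{n+1} = w_n + h·k2.
s=0.300000, w=-0.570000:
  k1 = f(0.300000, -0.570000) = -0.059850
  k2 = f(0.520000, -0.583167) = -0.106136
  w ← -0.570000 + 0.44·(-0.106136) = -0.616700
s=0.740000, w=-0.616700:
  k1 = f(0.740000, -0.616700) = -0.159725
  k2 = f(0.960000, -0.651840) = -0.219018
  w ← -0.616700 + 0.44·(-0.219018) = -0.713068
s=1.180000, w=-0.713068:
  k1 = f(1.180000, -0.713068) = -0.294497
  k2 = f(1.400000, -0.777857) = -0.381150
  w ← -0.713068 + 0.44·(-0.381150) = -0.880774
w(1.62) ≈ -0.8808

-0.8808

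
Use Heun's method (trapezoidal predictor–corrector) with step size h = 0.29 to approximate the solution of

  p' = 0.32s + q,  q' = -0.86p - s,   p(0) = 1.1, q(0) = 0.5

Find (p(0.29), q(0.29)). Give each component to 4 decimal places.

Heun on (p,q): k1 = f(s_n, state_n); k2 = f(s_n + h, state_n + h·k1); state_{n+1} = state_n + (h/2)·(k1 + k2).
0.000000: (1.100000, 0.500000)
  k1 = (0.500000, -0.946000)
  predictor → (1.245000, 0.225660)
  k2 = (0.318460, -1.360700)
  → (1.218677, 0.165528)
(p(0.29), q(0.29)) ≈ (1.2187, 0.1655)

1.2187, 0.1655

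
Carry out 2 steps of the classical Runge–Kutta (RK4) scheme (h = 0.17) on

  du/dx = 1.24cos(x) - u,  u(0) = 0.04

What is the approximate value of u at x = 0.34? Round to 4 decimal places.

RK4: k1 = f(x_n, u_n); k2 = f(x_n + h/2, u_n + (h/2)·k1); k3 = f(x_n + h/2, u_n + (h/2)·k2); k4 = f(x_n + h, u_n + h·k3); u_{n+1} = u_n + (h/6)·(k1 + 2k2 + 2k3 + k4).
x=0.000000, u=0.040000:
  k1 = f(0.000000, 0.040000) = 1.200000
  k2 = f(0.085000, 0.142000) = 1.093523
  k3 = f(0.085000, 0.132949) = 1.102574
  k4 = f(0.170000, 0.227438) = 0.994688
  u ← 0.040000 + (0.17/6)·(k1 + 2k2 + 2k3 + k4) = 0.226628
x=0.170000, u=0.226628:
  k1 = f(0.170000, 0.226628) = 0.995497
  k2 = f(0.255000, 0.311246) = 0.888657
  k3 = f(0.255000, 0.302164) = 0.897738
  k4 = f(0.340000, 0.379244) = 0.789772
  u ← 0.226628 + (0.17/6)·(k1 + 2k2 + 2k3 + k4) = 0.378440
u(0.34) ≈ 0.3784

0.3784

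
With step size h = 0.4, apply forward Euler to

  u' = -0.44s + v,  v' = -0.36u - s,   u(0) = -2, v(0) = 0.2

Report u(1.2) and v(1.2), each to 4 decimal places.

Euler on (u,v): u_{n+1} = u_n + h·u', v_{n+1} = v_n + h·v'.
0.000000: (-2.000000, 0.200000); f=(0.200000, 0.720000) → (-1.920000, 0.488000)
0.400000: (-1.920000, 0.488000); f=(0.312000, 0.291200) → (-1.795200, 0.604480)
0.800000: (-1.795200, 0.604480); f=(0.252480, -0.153728) → (-1.694208, 0.542989)
(u(1.2), v(1.2)) ≈ (-1.6942, 0.5430)

-1.6942, 0.5430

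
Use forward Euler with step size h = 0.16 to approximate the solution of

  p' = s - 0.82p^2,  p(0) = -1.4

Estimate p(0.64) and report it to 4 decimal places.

Euler: p_{n+1} = p_n + h·f(s_n, p_n).
s=0.000000, p=-1.400000: f=-1.607200 → p ← -1.400000 + 0.16·(-1.607200) = -1.657152
s=0.160000, p=-1.657152: f=-2.091845 → p ← -1.657152 + 0.16·(-2.091845) = -1.991847
s=0.320000, p=-1.991847: f=-2.933313 → p ← -1.991847 + 0.16·(-2.933313) = -2.461177
s=0.480000, p=-2.461177: f=-4.487063 → p ← -2.461177 + 0.16·(-4.487063) = -3.179108
p(0.64) ≈ -3.1791

-3.1791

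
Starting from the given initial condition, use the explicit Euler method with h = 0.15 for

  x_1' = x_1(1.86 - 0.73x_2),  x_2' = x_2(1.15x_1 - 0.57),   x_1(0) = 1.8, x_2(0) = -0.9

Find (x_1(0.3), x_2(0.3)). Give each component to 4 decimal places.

3.4707, -1.4798

Euler on (x_1,x_2): x_1_{n+1} = x_1_n + h·x_1', x_2_{n+1} = x_2_n + h·x_2'.
0.000000: (1.800000, -0.900000); f=(4.530600, -1.350000) → (2.479590, -1.102500)
0.150000: (2.479590, -1.102500); f=(6.607673, -2.515385) → (3.470741, -1.479808)
(x_1(0.3), x_2(0.3)) ≈ (3.4707, -1.4798)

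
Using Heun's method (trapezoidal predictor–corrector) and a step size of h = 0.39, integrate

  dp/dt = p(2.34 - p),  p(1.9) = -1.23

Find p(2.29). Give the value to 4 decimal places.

-5.1173

Heun: k1 = f(t_n, p_n); k2 = f(t_n + h, p_n + h·k1); p_{n+1} = p_n + (h/2)·(k1 + k2).
t=1.900000, p=-1.230000:
  k1 = f(1.900000, -1.230000) = -4.391100
  k2 = f(2.290000, -2.942529) = -15.543995
  p ← -1.230000 + (0.39/2)·(-4.391100 + (-15.543995)) = -5.117343
p(2.29) ≈ -5.1173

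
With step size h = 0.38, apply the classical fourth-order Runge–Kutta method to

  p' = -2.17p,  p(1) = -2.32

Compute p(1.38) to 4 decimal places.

RK4: k1 = f(x_n, p_n); k2 = f(x_n + h/2, p_n + (h/2)·k1); k3 = f(x_n + h/2, p_n + (h/2)·k2); k4 = f(x_n + h, p_n + h·k3); p_{n+1} = p_n + (h/6)·(k1 + 2k2 + 2k3 + k4).
x=1.000000, p=-2.320000:
  k1 = f(1.000000, -2.320000) = 5.034400
  k2 = f(1.190000, -1.363464) = 2.958717
  k3 = f(1.190000, -1.757844) = 3.814521
  k4 = f(1.380000, -0.870482) = 1.888946
  p ← -2.320000 + (0.38/6)·(k1 + 2k2 + 2k3 + k4) = -1.023578
p(1.38) ≈ -1.0236

-1.0236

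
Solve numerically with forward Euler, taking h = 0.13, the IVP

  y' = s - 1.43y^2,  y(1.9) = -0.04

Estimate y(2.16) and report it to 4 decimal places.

0.4627

Euler: y_{n+1} = y_n + h·f(s_n, y_n).
s=1.900000, y=-0.040000: f=1.897712 → y ← -0.040000 + 0.13·1.897712 = 0.206703
s=2.030000, y=0.206703: f=1.968902 → y ← 0.206703 + 0.13·1.968902 = 0.462660
y(2.16) ≈ 0.4627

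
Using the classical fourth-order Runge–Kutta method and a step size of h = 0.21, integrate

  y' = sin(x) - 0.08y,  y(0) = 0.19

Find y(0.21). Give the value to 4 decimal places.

0.2087

RK4: k1 = f(x_n, y_n); k2 = f(x_n + h/2, y_n + (h/2)·k1); k3 = f(x_n + h/2, y_n + (h/2)·k2); k4 = f(x_n + h, y_n + h·k3); y_{n+1} = y_n + (h/6)·(k1 + 2k2 + 2k3 + k4).
x=0.000000, y=0.190000:
  k1 = f(0.000000, 0.190000) = -0.015200
  k2 = f(0.105000, 0.188404) = 0.089735
  k3 = f(0.105000, 0.199422) = 0.088853
  k4 = f(0.210000, 0.208659) = 0.191767
  y ← 0.190000 + (0.21/6)·(k1 + 2k2 + 2k3 + k4) = 0.208681
y(0.21) ≈ 0.2087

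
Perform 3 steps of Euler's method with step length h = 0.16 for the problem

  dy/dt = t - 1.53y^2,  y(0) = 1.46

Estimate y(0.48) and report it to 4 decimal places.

Euler: y_{n+1} = y_n + h·f(t_n, y_n).
t=0.000000, y=1.460000: f=-3.261348 → y ← 1.460000 + 0.16·(-3.261348) = 0.938184
t=0.160000, y=0.938184: f=-1.186690 → y ← 0.938184 + 0.16·(-1.186690) = 0.748314
t=0.320000, y=0.748314: f=-0.536760 → y ← 0.748314 + 0.16·(-0.536760) = 0.662432
y(0.48) ≈ 0.6624

0.6624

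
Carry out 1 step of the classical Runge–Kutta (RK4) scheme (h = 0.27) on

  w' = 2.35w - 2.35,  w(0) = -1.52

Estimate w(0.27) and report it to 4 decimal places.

RK4: k1 = f(x_n, w_n); k2 = f(x_n + h/2, w_n + (h/2)·k1); k3 = f(x_n + h/2, w_n + (h/2)·k2); k4 = f(x_n + h, w_n + h·k3); w_{n+1} = w_n + (h/6)·(k1 + 2k2 + 2k3 + k4).
x=0.000000, w=-1.520000:
  k1 = f(0.000000, -1.520000) = -5.922000
  k2 = f(0.135000, -2.319470) = -7.800755
  k3 = f(0.135000, -2.573102) = -8.396789
  k4 = f(0.270000, -3.787133) = -11.249763
  w ← -1.520000 + (0.27/6)·(k1 + 2k2 + 2k3 + k4) = -3.750508
w(0.27) ≈ -3.7505

-3.7505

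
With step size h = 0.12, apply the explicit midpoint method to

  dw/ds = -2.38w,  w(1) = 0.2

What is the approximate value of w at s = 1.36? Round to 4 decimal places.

0.0861

Midpoint: k1 = f(s_n, w_n); k2 = f(s_n + h/2, w_n + (h/2)·k1); w_{n+1} = w_n + h·k2.
s=1.000000, w=0.200000:
  k1 = f(1.000000, 0.200000) = -0.476000
  k2 = f(1.060000, 0.171440) = -0.408027
  w ← 0.200000 + 0.12·(-0.408027) = 0.151037
s=1.120000, w=0.151037:
  k1 = f(1.120000, 0.151037) = -0.359467
  k2 = f(1.180000, 0.129469) = -0.308135
  w ← 0.151037 + 0.12·(-0.308135) = 0.114060
s=1.240000, w=0.114060:
  k1 = f(1.240000, 0.114060) = -0.271464
  k2 = f(1.300000, 0.097773) = -0.232699
  w ← 0.114060 + 0.12·(-0.232699) = 0.086137
w(1.36) ≈ 0.0861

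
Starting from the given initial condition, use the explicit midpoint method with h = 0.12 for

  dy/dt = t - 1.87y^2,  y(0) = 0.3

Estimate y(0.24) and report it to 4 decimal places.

0.2916

Midpoint: k1 = f(t_n, y_n); k2 = f(t_n + h/2, y_n + (h/2)·k1); y_{n+1} = y_n + h·k2.
t=0.000000, y=0.300000:
  k1 = f(0.000000, 0.300000) = -0.168300
  k2 = f(0.060000, 0.289902) = -0.097161
  y ← 0.300000 + 0.12·(-0.097161) = 0.288341
t=0.120000, y=0.288341:
  k1 = f(0.120000, 0.288341) = -0.035472
  k2 = f(0.180000, 0.286212) = 0.026814
  y ← 0.288341 + 0.12·0.026814 = 0.291558
y(0.24) ≈ 0.2916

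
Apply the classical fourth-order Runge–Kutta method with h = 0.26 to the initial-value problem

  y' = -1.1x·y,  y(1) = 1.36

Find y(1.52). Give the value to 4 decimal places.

RK4: k1 = f(x_n, y_n); k2 = f(x_n + h/2, y_n + (h/2)·k1); k3 = f(x_n + h/2, y_n + (h/2)·k2); k4 = f(x_n + h, y_n + h·k3); y_{n+1} = y_n + (h/6)·(k1 + 2k2 + 2k3 + k4).
x=1.000000, y=1.360000:
  k1 = f(1.000000, 1.360000) = -1.496000
  k2 = f(1.130000, 1.165520) = -1.448741
  k3 = f(1.130000, 1.171664) = -1.456378
  k4 = f(1.260000, 0.981342) = -1.360140
  y ← 1.360000 + (0.26/6)·(k1 + 2k2 + 2k3 + k4) = 0.984457
x=1.260000, y=0.984457:
  k1 = f(1.260000, 0.984457) = -1.364457
  k2 = f(1.390000, 0.807077) = -1.234021
  k3 = f(1.390000, 0.824034) = -1.259948
  k4 = f(1.520000, 0.656870) = -1.098287
  y ← 0.984457 + (0.26/6)·(k1 + 2k2 + 2k3 + k4) = 0.661594
y(1.52) ≈ 0.6616

0.6616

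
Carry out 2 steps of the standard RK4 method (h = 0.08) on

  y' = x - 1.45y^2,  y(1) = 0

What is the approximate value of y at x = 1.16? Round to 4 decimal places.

RK4: k1 = f(x_n, y_n); k2 = f(x_n + h/2, y_n + (h/2)·k1); k3 = f(x_n + h/2, y_n + (h/2)·k2); k4 = f(x_n + h, y_n + h·k3); y_{n+1} = y_n + (h/6)·(k1 + 2k2 + 2k3 + k4).
x=1.000000, y=0.000000:
  k1 = f(1.000000, 0.000000) = 1.000000
  k2 = f(1.040000, 0.040000) = 1.037680
  k3 = f(1.040000, 0.041507) = 1.037502
  k4 = f(1.080000, 0.083000) = 1.070011
  y ← 0.000000 + (0.08/6)·(k1 + 2k2 + 2k3 + k4) = 0.082938
x=1.080000, y=0.082938:
  k1 = f(1.080000, 0.082938) = 1.070026
  k2 = f(1.120000, 0.125739) = 1.097075
  k3 = f(1.120000, 0.126821) = 1.096679
  k4 = f(1.160000, 0.170673) = 1.117763
  y ← 0.082938 + (0.08/6)·(k1 + 2k2 + 2k3 + k4) = 0.170609
y(1.16) ≈ 0.1706

0.1706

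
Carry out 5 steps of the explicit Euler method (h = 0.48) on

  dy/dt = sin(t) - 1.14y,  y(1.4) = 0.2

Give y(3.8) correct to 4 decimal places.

Euler: y_{n+1} = y_n + h·f(t_n, y_n).
t=1.400000, y=0.200000: f=0.757450 → y ← 0.200000 + 0.48·0.757450 = 0.563576
t=1.880000, y=0.563576: f=0.310100 → y ← 0.563576 + 0.48·0.310100 = 0.712424
t=2.360000, y=0.712424: f=-0.107752 → y ← 0.712424 + 0.48·(-0.107752) = 0.660703
t=2.840000, y=0.660703: f=-0.456160 → y ← 0.660703 + 0.48·(-0.456160) = 0.441746
t=3.320000, y=0.441746: f=-0.681053 → y ← 0.441746 + 0.48·(-0.681053) = 0.114841
y(3.8) ≈ 0.1148

0.1148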